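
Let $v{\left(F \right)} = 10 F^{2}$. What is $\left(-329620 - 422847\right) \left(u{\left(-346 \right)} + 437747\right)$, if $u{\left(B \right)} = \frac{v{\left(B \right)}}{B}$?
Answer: $-326786636029$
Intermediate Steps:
$u{\left(B \right)} = 10 B$ ($u{\left(B \right)} = \frac{10 B^{2}}{B} = 10 B$)
$\left(-329620 - 422847\right) \left(u{\left(-346 \right)} + 437747\right) = \left(-329620 - 422847\right) \left(10 \left(-346\right) + 437747\right) = - 752467 \left(-3460 + 437747\right) = \left(-752467\right) 434287 = -326786636029$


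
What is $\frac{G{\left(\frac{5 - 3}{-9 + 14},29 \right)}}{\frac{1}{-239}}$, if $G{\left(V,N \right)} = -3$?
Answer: $717$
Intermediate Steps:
$\frac{G{\left(\frac{5 - 3}{-9 + 14},29 \right)}}{\frac{1}{-239}} = - \frac{3}{\frac{1}{-239}} = - \frac{3}{- \frac{1}{239}} = \left(-3\right) \left(-239\right) = 717$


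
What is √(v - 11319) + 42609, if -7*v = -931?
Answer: 42609 + I*√11186 ≈ 42609.0 + 105.76*I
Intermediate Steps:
v = 133 (v = -⅐*(-931) = 133)
√(v - 11319) + 42609 = √(133 - 11319) + 42609 = √(-11186) + 42609 = I*√11186 + 42609 = 42609 + I*√11186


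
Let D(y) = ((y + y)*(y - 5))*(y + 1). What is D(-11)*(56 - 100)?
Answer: 154880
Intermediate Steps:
D(y) = 2*y*(1 + y)*(-5 + y) (D(y) = ((2*y)*(-5 + y))*(1 + y) = (2*y*(-5 + y))*(1 + y) = 2*y*(1 + y)*(-5 + y))
D(-11)*(56 - 100) = (2*(-11)*(-5 + (-11)**2 - 4*(-11)))*(56 - 100) = (2*(-11)*(-5 + 121 + 44))*(-44) = (2*(-11)*160)*(-44) = -3520*(-44) = 154880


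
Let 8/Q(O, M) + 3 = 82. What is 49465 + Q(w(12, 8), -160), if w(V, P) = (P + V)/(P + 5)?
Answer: 3907743/79 ≈ 49465.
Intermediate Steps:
w(V, P) = (P + V)/(5 + P)
Q(O, M) = 8/79 (Q(O, M) = 8/(-3 + 82) = 8/79)
49465 + Q(w(12, 8), -160) = 49465 + 8/79 = 3907743/79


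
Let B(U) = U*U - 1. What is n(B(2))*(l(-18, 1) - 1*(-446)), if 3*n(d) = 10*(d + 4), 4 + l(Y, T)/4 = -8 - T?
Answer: 27580/3 ≈ 9193.3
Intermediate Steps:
l(Y, T) = -48 - 4*T (l(Y, T) = -16 + 4*(-8 - T) = -16 + (-32 - 4*T) = -48 - 4*T)
B(U) = -1 + U**2 (B(U) = U**2 - 1 = -1 + U**2)
n(d) = 40/3 + 10*d/3 (n(d) = (10*(d + 4))/3 = (10*(4 + d))/3 = (40 + 10*d)/3 = 40/3 + 10*d/3)
n(B(2))*(l(-18, 1) - 1*(-446)) = (40/3 + 10*(-1 + 2**2)/3)*((-48 - 4*1) - 1*(-446)) = (40/3 + 10*(-1 + 4)/3)*((-48 - 4) + 446) = (40/3 + (10/3)*3)*(-52 + 446) = (40/3 + 10)*394 = (70/3)*394 = 27580/3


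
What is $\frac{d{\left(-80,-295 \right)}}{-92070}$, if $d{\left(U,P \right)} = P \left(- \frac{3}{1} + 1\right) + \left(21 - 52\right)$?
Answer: $- \frac{559}{92070} \approx -0.0060715$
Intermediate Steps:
$d{\left(U,P \right)} = -31 - 2 P$ ($d{\left(U,P \right)} = P \left(\left(-3\right) 1 + 1\right) - 31 = P \left(-3 + 1\right) - 31 = P \left(-2\right) - 31 = - 2 P - 31 = -31 - 2 P$)
$\frac{d{\left(-80,-295 \right)}}{-92070} = \frac{-31 - -590}{-92070} = \left(-31 + 590\right) \left(- \frac{1}{92070}\right) = 559 \left(- \frac{1}{92070}\right) = - \frac{559}{92070}$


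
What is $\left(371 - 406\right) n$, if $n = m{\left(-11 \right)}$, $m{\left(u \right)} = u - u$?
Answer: $0$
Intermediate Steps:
$m{\left(u \right)} = 0$
$n = 0$
$\left(371 - 406\right) n = \left(371 - 406\right) 0 = \left(-35\right) 0 = 0$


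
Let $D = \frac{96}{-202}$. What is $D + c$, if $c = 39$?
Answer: $\frac{3891}{101} \approx 38.525$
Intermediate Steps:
$D = - \frac{48}{101}$ ($D = 96 \left(- \frac{1}{202}\right) = - \frac{48}{101} \approx -0.47525$)
$D + c = - \frac{48}{101} + 39 = \frac{3891}{101}$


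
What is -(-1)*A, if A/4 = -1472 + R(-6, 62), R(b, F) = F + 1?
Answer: -5636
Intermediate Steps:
R(b, F) = 1 + F
A = -5636 (A = 4*(-1472 + (1 + 62)) = 4*(-1472 + 63) = 4*(-1409) = -5636)
-(-1)*A = -(-1)*(-5636) = -1*5636 = -5636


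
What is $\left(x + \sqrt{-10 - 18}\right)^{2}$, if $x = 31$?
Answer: $933 + 124 i \sqrt{7} \approx 933.0 + 328.07 i$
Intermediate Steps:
$\left(x + \sqrt{-10 - 18}\right)^{2} = \left(31 + \sqrt{-10 - 18}\right)^{2} = \left(31 + \sqrt{-28}\right)^{2} = \left(31 + 2 i \sqrt{7}\right)^{2}$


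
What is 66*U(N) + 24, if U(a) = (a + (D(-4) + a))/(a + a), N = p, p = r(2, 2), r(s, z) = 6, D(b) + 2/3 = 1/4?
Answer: 2105/24 ≈ 87.708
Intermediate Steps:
D(b) = -5/12 (D(b) = -⅔ + 1/4 = -⅔ + ¼ = -5/12)
p = 6
N = 6
U(a) = (-5/12 + 2*a)/(2*a) (U(a) = (a + (-5/12 + a))/(a + a) = (-5/12 + 2*a)/((2*a)) = (-5/12 + 2*a)*(1/(2*a)) = (-5/12 + 2*a)/(2*a))
66*U(N) + 24 = 66*((-5/24 + 6)/6) + 24 = 66*((⅙)*(139/24)) + 24 = 66*(139/144) + 24 = 1529/24 + 24 = 2105/24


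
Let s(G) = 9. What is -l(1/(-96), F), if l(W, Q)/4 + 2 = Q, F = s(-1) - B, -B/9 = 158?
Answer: -5716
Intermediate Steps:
B = -1422 (B = -9*158 = -1422)
F = 1431 (F = 9 - 1*(-1422) = 9 + 1422 = 1431)
l(W, Q) = -8 + 4*Q
-l(1/(-96), F) = -(-8 + 4*1431) = -(-8 + 5724) = -1*5716 = -5716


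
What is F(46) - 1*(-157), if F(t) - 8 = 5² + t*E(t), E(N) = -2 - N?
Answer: -2018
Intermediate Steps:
F(t) = 33 + t*(-2 - t) (F(t) = 8 + (5² + t*(-2 - t)) = 8 + (25 + t*(-2 - t)) = 33 + t*(-2 - t))
F(46) - 1*(-157) = (33 - 1*46*(2 + 46)) - 1*(-157) = (33 - 1*46*48) + 157 = (33 - 2208) + 157 = -2175 + 157 = -2018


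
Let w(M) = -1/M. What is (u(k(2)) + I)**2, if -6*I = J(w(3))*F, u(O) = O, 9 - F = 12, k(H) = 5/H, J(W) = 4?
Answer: 81/4 ≈ 20.250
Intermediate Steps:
F = -3 (F = 9 - 1*12 = 9 - 12 = -3)
I = 2 (I = -2*(-3)/3 = -1/6*(-12) = 2)
(u(k(2)) + I)**2 = (5/2 + 2)**2 = (9/2)**2 = 81/4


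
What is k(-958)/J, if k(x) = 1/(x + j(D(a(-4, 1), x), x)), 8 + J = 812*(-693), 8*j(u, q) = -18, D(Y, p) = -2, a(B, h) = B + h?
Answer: 1/540355721 ≈ 1.8506e-9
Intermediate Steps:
j(u, q) = -9/4 (j(u, q) = (⅛)*(-18) = -9/4)
J = -562724 (J = -8 + 812*(-693) = -8 - 562716 = -562724)
k(x) = 1/(-9/4 + x) (k(x) = 1/(x - 9/4) = 1/(-9/4 + x))
k(-958)/J = (4/(-9 + 4*(-958)))/(-562724) = (4/(-9 - 3832))*(-1/562724) = (4/(-3841))*(-1/562724) = (4*(-1/3841))*(-1/562724) = -4/3841*(-1/562724) = 1/540355721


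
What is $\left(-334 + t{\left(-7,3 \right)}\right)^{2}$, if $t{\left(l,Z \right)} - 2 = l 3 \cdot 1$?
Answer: $124609$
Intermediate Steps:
$t{\left(l,Z \right)} = 2 + 3 l$ ($t{\left(l,Z \right)} = 2 + l 3 \cdot 1 = 2 + 3 l 1 = 2 + 3 l$)
$\left(-334 + t{\left(-7,3 \right)}\right)^{2} = \left(-334 + \left(2 + 3 \left(-7\right)\right)\right)^{2} = \left(-334 + \left(2 - 21\right)\right)^{2} = \left(-334 - 19\right)^{2} = \left(-353\right)^{2} = 124609$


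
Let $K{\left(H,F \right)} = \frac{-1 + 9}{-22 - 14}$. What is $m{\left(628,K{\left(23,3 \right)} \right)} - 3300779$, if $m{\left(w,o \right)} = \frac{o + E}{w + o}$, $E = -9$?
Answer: $- \frac{18649401433}{5650} \approx -3.3008 \cdot 10^{6}$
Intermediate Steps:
$K{\left(H,F \right)} = - \frac{2}{9}$ ($K{\left(H,F \right)} = \frac{8}{-36} = 8 \left(- \frac{1}{36}\right) = - \frac{2}{9}$)
$m{\left(w,o \right)} = \frac{-9 + o}{o + w}$ ($m{\left(w,o \right)} = \frac{o - 9}{w + o} = \frac{-9 + o}{o + w}$)
$m{\left(628,K{\left(23,3 \right)} \right)} - 3300779 = \frac{-9 - \frac{2}{9}}{- \frac{2}{9} + 628} - 3300779 = \frac{1}{\frac{5650}{9}} \left(- \frac{83}{9}\right) - 3300779 = \frac{9}{5650} \left(- \frac{83}{9}\right) - 3300779 = - \frac{83}{5650} - 3300779 = - \frac{18649401433}{5650}$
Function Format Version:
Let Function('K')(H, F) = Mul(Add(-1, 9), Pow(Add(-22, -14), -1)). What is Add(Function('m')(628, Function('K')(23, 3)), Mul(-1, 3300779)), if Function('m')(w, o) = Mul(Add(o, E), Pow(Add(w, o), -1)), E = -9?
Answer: Rational(-18649401433, 5650) ≈ -3.3008e+6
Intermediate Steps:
Function('K')(H, F) = Rational(-2, 9) (Function('K')(H, F) = Mul(8, Pow(-36, -1)) = Mul(8, Rational(-1, 36)) = Rational(-2, 9))
Function('m')(w, o) = Mul(Pow(Add(o, w), -1), Add(-9, o)) (Function('m')(w, o) = Mul(Add(o, -9), Pow(Add(w, o), -1)) = Mul(Add(-9, o), Pow(Add(o, w), -1)) = Mul(Pow(Add(o, w), -1), Add(-9, o)))
Add(Function('m')(628, Function('K')(23, 3)), Mul(-1, 3300779)) = Add(Mul(Pow(Add(Rational(-2, 9), 628), -1), Add(-9, Rational(-2, 9))), Mul(-1, 3300779)) = Add(Mul(Pow(Rational(5650, 9), -1), Rational(-83, 9)), -3300779) = Add(Mul(Rational(9, 5650), Rational(-83, 9)), -3300779) = Add(Rational(-83, 5650), -3300779) = Rational(-18649401433, 5650)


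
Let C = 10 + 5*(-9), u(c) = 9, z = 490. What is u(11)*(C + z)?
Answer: 4095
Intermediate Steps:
C = -35 (C = 10 - 45 = -35)
u(11)*(C + z) = 9*(-35 + 490) = 9*455 = 4095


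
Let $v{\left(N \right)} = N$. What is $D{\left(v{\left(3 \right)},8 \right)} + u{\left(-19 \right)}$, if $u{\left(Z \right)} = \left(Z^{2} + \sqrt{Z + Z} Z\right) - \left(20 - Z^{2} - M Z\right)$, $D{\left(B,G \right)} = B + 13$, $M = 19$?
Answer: $357 - 19 i \sqrt{38} \approx 357.0 - 117.12 i$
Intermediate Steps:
$D{\left(B,G \right)} = 13 + B$
$u{\left(Z \right)} = -20 + 2 Z^{2} + 19 Z + \sqrt{2} Z^{\frac{3}{2}}$ ($u{\left(Z \right)} = \left(Z^{2} + \sqrt{Z + Z} Z\right) - \left(20 - Z^{2} - 19 Z\right) = \left(Z^{2} + \sqrt{2 Z} Z\right) + \left(-20 + Z^{2} + 19 Z\right) = \left(Z^{2} + \sqrt{2} \sqrt{Z} Z\right) + \left(-20 + Z^{2} + 19 Z\right) = \left(Z^{2} + \sqrt{2} Z^{\frac{3}{2}}\right) + \left(-20 + Z^{2} + 19 Z\right) = -20 + 2 Z^{2} + 19 Z + \sqrt{2} Z^{\frac{3}{2}}$)
$D{\left(v{\left(3 \right)},8 \right)} + u{\left(-19 \right)} = \left(13 + 3\right) + \left(-20 + 2 \left(-19\right)^{2} + 19 \left(-19\right) + \sqrt{2} \left(-19\right)^{\frac{3}{2}}\right) = 16 + \left(-20 + 2 \cdot 361 - 361 + \sqrt{2} \left(- 19 i \sqrt{19}\right)\right) = 16 - \left(-341 + 19 i \sqrt{38}\right) = 16 + \left(341 - 19 i \sqrt{38}\right) = 357 - 19 i \sqrt{38}$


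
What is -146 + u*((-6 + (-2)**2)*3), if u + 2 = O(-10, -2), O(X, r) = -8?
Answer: -86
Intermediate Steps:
u = -10 (u = -2 - 8 = -10)
-146 + u*((-6 + (-2)**2)*3) = -146 - 10*(-6 + (-2)**2)*3 = -146 - 10*(-6 + 4)*3 = -146 - (-20)*3 = -146 - 10*(-6) = -146 + 60 = -86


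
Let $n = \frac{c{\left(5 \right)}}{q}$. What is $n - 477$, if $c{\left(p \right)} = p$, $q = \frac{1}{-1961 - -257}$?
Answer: $-8997$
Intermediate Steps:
$q = - \frac{1}{1704}$ ($q = \frac{1}{-1961 + 257} = \frac{1}{-1704} = - \frac{1}{1704} \approx -0.00058685$)
$n = -8520$ ($n = \frac{5}{- \frac{1}{1704}} = 5 \left(-1704\right) = -8520$)
$n - 477 = -8520 - 477 = -8997$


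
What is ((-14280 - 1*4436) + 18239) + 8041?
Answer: 7564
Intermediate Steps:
((-14280 - 1*4436) + 18239) + 8041 = ((-14280 - 4436) + 18239) + 8041 = (-18716 + 18239) + 8041 = -477 + 8041 = 7564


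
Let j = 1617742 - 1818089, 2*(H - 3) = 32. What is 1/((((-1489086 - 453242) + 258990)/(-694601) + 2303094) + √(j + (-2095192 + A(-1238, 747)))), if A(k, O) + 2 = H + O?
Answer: 158739456612826576/365592432952952067029857 - 7237058238015*I*√10199/2559147030670664469208999 ≈ 4.342e-7 - 2.8559e-10*I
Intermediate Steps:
H = 19 (H = 3 + (½)*32 = 3 + 16 = 19)
A(k, O) = 17 + O (A(k, O) = -2 + (19 + O) = 17 + O)
j = -200347
1/((((-1489086 - 453242) + 258990)/(-694601) + 2303094) + √(j + (-2095192 + A(-1238, 747)))) = 1/((((-1489086 - 453242) + 258990)/(-694601) + 2303094) + √(-200347 + (-2095192 + (17 + 747)))) = 1/(((-1942328 + 258990)*(-1/694601) + 2303094) + √(-200347 + (-2095192 + 764))) = 1/((-1683338*(-1/694601) + 2303094) + √(-200347 - 2094428)) = 1/((1683338/694601 + 2303094) + √(-2294775)) = 1/(1599733078832/694601 + 15*I*√10199)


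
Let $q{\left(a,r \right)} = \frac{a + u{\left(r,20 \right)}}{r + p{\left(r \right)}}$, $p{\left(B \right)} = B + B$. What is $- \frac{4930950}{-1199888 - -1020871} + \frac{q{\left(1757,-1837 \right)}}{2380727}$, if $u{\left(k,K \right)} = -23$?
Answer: $\frac{21564994432322224}{782912142044483} \approx 27.545$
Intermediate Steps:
$p{\left(B \right)} = 2 B$
$q{\left(a,r \right)} = \frac{-23 + a}{3 r}$ ($q{\left(a,r \right)} = \frac{a - 23}{r + 2 r} = \frac{-23 + a}{3 r}$)
$- \frac{4930950}{-1199888 - -1020871} + \frac{q{\left(1757,-1837 \right)}}{2380727} = - \frac{4930950}{-1199888 - -1020871} + \frac{\frac{1}{3} \frac{1}{-1837} \left(-23 + 1757\right)}{2380727} = - \frac{4930950}{-1199888 + 1020871} + \frac{1}{3} \left(- \frac{1}{1837}\right) 1734 \cdot \frac{1}{2380727} = - \frac{4930950}{-179017} - \frac{578}{4373395499} = \left(-4930950\right) \left(- \frac{1}{179017}\right) - \frac{578}{4373395499} = \frac{4930950}{179017} - \frac{578}{4373395499} = \frac{21564994432322224}{782912142044483}$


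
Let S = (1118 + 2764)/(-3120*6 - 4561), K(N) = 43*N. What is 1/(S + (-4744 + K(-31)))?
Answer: -23281/141482519 ≈ -0.00016455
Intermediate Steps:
S = -3882/23281 (S = 3882/(-18720 - 4561) = 3882/(-23281) = 3882*(-1/23281) = -3882/23281 ≈ -0.16675)
1/(S + (-4744 + K(-31))) = 1/(-3882/23281 + (-4744 + 43*(-31))) = 1/(-3882/23281 + (-4744 - 1333)) = 1/(-3882/23281 - 6077) = 1/(-141482519/23281) = -23281/141482519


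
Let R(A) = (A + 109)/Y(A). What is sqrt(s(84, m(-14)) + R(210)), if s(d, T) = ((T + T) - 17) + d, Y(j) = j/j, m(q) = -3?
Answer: 2*sqrt(95) ≈ 19.494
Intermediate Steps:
Y(j) = 1
R(A) = 109 + A (R(A) = (A + 109)/1 = (109 + A)*1 = 109 + A)
s(d, T) = -17 + d + 2*T (s(d, T) = (2*T - 17) + d = (-17 + 2*T) + d = -17 + d + 2*T)
sqrt(s(84, m(-14)) + R(210)) = sqrt((-17 + 84 + 2*(-3)) + (109 + 210)) = sqrt((-17 + 84 - 6) + 319) = sqrt(61 + 319) = sqrt(380) = 2*sqrt(95)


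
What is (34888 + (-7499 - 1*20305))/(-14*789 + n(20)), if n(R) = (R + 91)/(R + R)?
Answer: -283360/441729 ≈ -0.64148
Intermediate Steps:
n(R) = (91 + R)/(2*R) (n(R) = (91 + R)/((2*R)) = (91 + R)*(1/(2*R)) = (91 + R)/(2*R))
(34888 + (-7499 - 1*20305))/(-14*789 + n(20)) = (34888 + (-7499 - 1*20305))/(-14*789 + (½)*(91 + 20)/20) = (34888 + (-7499 - 20305))/(-11046 + (½)*(1/20)*111) = (34888 - 27804)/(-11046 + 111/40) = 7084/(-441729/40) = 7084*(-40/441729) = -283360/441729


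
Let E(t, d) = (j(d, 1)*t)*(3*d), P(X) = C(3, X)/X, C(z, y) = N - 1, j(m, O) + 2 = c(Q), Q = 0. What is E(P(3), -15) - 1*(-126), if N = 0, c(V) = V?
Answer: 96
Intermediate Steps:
j(m, O) = -2 (j(m, O) = -2 + 0 = -2)
C(z, y) = -1 (C(z, y) = 0 - 1 = -1)
P(X) = -1/X
E(t, d) = -6*d*t (E(t, d) = (-2*t)*(3*d) = -6*d*t)
E(P(3), -15) - 1*(-126) = -6*(-15)*(-1/3) - 1*(-126) = -6*(-15)*(-1*⅓) + 126 = -6*(-15)*(-⅓) + 126 = -30 + 126 = 96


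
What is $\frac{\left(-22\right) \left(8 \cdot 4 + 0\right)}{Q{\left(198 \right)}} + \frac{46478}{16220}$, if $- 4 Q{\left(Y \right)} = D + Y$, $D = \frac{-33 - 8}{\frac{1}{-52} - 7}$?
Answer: $\frac{5032405239}{301700110} \approx 16.68$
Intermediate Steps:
$D = \frac{2132}{365}$ ($D = - \frac{41}{- \frac{1}{52} - 7} = - \frac{41}{- \frac{365}{52}} = \left(-41\right) \left(- \frac{52}{365}\right) = \frac{2132}{365} \approx 5.8411$)
$Q{\left(Y \right)} = - \frac{533}{365} - \frac{Y}{4}$ ($Q{\left(Y \right)} = - \frac{\frac{2132}{365} + Y}{4} = - \frac{533}{365} - \frac{Y}{4}$)
$\frac{\left(-22\right) \left(8 \cdot 4 + 0\right)}{Q{\left(198 \right)}} + \frac{46478}{16220} = \frac{\left(-22\right) \left(8 \cdot 4 + 0\right)}{- \frac{533}{365} - \frac{99}{2}} + \frac{46478}{16220} = \frac{\left(-22\right) \left(32 + 0\right)}{- \frac{533}{365} - \frac{99}{2}} + 46478 \cdot \frac{1}{16220} = \frac{\left(-22\right) 32}{- \frac{37201}{730}} + \frac{23239}{8110} = \left(-704\right) \left(- \frac{730}{37201}\right) + \frac{23239}{8110} = \frac{513920}{37201} + \frac{23239}{8110} = \frac{5032405239}{301700110}$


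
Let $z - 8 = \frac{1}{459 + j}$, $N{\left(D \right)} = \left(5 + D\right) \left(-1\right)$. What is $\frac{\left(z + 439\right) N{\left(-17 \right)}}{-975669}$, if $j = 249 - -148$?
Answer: $- \frac{382633}{69597722} \approx -0.0054978$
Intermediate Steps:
$N{\left(D \right)} = -5 - D$
$j = 397$ ($j = 249 + 148 = 397$)
$z = \frac{6849}{856}$ ($z = 8 + \frac{1}{459 + 397} = 8 + \frac{1}{856} = \frac{6849}{856} \approx 8.0012$)
$\frac{\left(z + 439\right) N{\left(-17 \right)}}{-975669} = \frac{\left(\frac{6849}{856} + 439\right) \left(-5 - -17\right)}{-975669} = \frac{382633 \left(-5 + 17\right)}{856} \left(- \frac{1}{975669}\right) = \frac{382633}{856} \cdot 12 \left(- \frac{1}{975669}\right) = \frac{1147899}{214} \left(- \frac{1}{975669}\right) = - \frac{382633}{69597722}$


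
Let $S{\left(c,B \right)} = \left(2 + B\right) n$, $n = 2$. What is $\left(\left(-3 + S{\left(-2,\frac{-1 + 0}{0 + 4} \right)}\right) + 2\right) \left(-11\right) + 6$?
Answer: $- \frac{43}{2} \approx -21.5$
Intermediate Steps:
$S{\left(c,B \right)} = 4 + 2 B$ ($S{\left(c,B \right)} = \left(2 + B\right) 2 = 4 + 2 B$)
$\left(\left(-3 + S{\left(-2,\frac{-1 + 0}{0 + 4} \right)}\right) + 2\right) \left(-11\right) + 6 = \left(\left(-3 + \left(4 + 2 \frac{-1 + 0}{0 + 4}\right)\right) + 2\right) \left(-11\right) + 6 = \left(\left(-3 + \left(4 + 2 \left(- \frac{1}{4}\right)\right)\right) + 2\right) \left(-11\right) + 6 = \left(\left(-3 + \left(4 - \frac{1}{2}\right)\right) + 2\right) \left(-11\right) + 6 = \left(\left(-3 + \frac{7}{2}\right) + 2\right) \left(-11\right) + 6 = \left(\frac{1}{2} + 2\right) \left(-11\right) + 6 = \frac{5}{2} \left(-11\right) + 6 = - \frac{55}{2} + 6 = - \frac{43}{2}$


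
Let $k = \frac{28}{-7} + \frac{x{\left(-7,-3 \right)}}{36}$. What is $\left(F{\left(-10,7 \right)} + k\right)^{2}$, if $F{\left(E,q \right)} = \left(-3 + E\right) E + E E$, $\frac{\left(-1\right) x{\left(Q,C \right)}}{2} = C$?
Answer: $\frac{1841449}{36} \approx 51151.0$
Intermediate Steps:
$x{\left(Q,C \right)} = - 2 C$
$F{\left(E,q \right)} = E^{2} + E \left(-3 + E\right)$ ($F{\left(E,q \right)} = E \left(-3 + E\right) + E^{2} = E^{2} + E \left(-3 + E\right)$)
$k = - \frac{23}{6}$ ($k = \frac{28}{-7} + \frac{\left(-2\right) \left(-3\right)}{36} = 28 \left(- \frac{1}{7}\right) + 6 \cdot \frac{1}{36} = -4 + \frac{1}{6} = - \frac{23}{6} \approx -3.8333$)
$\left(F{\left(-10,7 \right)} + k\right)^{2} = \left(- 10 \left(-3 + 2 \left(-10\right)\right) - \frac{23}{6}\right)^{2} = \left(- 10 \left(-3 - 20\right) - \frac{23}{6}\right)^{2} = \left(\left(-10\right) \left(-23\right) - \frac{23}{6}\right)^{2} = \left(230 - \frac{23}{6}\right)^{2} = \left(\frac{1357}{6}\right)^{2} = \frac{1841449}{36}$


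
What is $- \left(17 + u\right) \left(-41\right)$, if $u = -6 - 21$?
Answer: $-410$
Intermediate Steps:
$u = -27$
$- \left(17 + u\right) \left(-41\right) = - \left(17 - 27\right) \left(-41\right) = - \left(-10\right) \left(-41\right) = \left(-1\right) 410 = -410$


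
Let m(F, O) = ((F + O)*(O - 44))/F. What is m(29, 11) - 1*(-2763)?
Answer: 78807/29 ≈ 2717.5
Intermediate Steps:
m(F, O) = (-44 + O)*(F + O)/F (m(F, O) = ((F + O)*(-44 + O))/F = ((-44 + O)*(F + O))/F = (-44 + O)*(F + O)/F)
m(29, 11) - 1*(-2763) = (11² - 44*11 + 29*(-44 + 11))/29 - 1*(-2763) = (121 - 484 + 29*(-33))/29 + 2763 = (121 - 484 - 957)/29 + 2763 = (1/29)*(-1320) + 2763 = -1320/29 + 2763 = 78807/29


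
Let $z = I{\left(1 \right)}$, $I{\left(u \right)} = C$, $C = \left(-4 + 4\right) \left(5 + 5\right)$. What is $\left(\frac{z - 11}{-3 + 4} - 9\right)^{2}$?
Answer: $400$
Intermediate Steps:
$C = 0$ ($C = 0 \cdot 10 = 0$)
$I{\left(u \right)} = 0$
$z = 0$
$\left(\frac{z - 11}{-3 + 4} - 9\right)^{2} = \left(\frac{0 - 11}{-3 + 4} - 9\right)^{2} = \left(- \frac{11}{1} - 9\right)^{2} = \left(\left(-11\right) 1 - 9\right)^{2} = \left(-11 - 9\right)^{2} = \left(-20\right)^{2} = 400$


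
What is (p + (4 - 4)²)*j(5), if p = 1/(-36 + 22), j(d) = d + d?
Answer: -5/7 ≈ -0.71429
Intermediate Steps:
j(d) = 2*d
p = -1/14 (p = 1/(-14) = -1/14 ≈ -0.071429)
(p + (4 - 4)²)*j(5) = (-1/14 + (4 - 4)²)*(2*5) = (-1/14 + 0²)*10 = (-1/14 + 0)*10 = -1/14*10 = -5/7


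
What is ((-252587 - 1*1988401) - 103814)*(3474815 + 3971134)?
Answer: -17459276107098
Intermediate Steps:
((-252587 - 1*1988401) - 103814)*(3474815 + 3971134) = ((-252587 - 1988401) - 103814)*7445949 = (-2240988 - 103814)*7445949 = -2344802*7445949 = -17459276107098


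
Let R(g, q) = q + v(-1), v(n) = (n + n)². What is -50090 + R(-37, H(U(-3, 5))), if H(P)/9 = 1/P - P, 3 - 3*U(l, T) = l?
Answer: -100199/2 ≈ -50100.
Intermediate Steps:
U(l, T) = 1 - l/3
v(n) = 4*n² (v(n) = (2*n)² = 4*n²)
H(P) = -9*P + 9/P (H(P) = 9*(1/P - P) = -9*P + 9/P)
R(g, q) = 4 + q (R(g, q) = q + 4*(-1)² = q + 4*1 = q + 4 = 4 + q)
-50090 + R(-37, H(U(-3, 5))) = -50090 + (4 + (-9*(1 - ⅓*(-3)) + 9/(1 - ⅓*(-3)))) = -50090 + (4 + (-9*(1 + 1) + 9/(1 + 1))) = -50090 + (4 + (-9*2 + 9/2)) = -50090 + (4 + (-18 + 9*(½))) = -50090 + (4 + (-18 + 9/2)) = -50090 + (4 - 27/2) = -50090 - 19/2 = -100199/2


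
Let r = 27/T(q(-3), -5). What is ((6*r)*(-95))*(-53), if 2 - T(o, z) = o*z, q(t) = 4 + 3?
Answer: 815670/37 ≈ 22045.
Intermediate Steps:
q(t) = 7
T(o, z) = 2 - o*z
r = 27/37 (r = 27/(2 - 1*7*(-5)) = 27/(2 + 35) = 27/37 ≈ 0.72973)
((6*r)*(-95))*(-53) = ((6*(27/37))*(-95))*(-53) = ((162/37)*(-95))*(-53) = -15390/37*(-53) = 815670/37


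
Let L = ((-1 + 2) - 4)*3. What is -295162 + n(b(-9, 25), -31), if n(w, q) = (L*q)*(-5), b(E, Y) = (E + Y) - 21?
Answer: -296557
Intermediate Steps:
L = -9 (L = (1 - 4)*3 = -3*3 = -9)
b(E, Y) = -21 + E + Y
n(w, q) = 45*q (n(w, q) = -9*q*(-5) = 45*q)
-295162 + n(b(-9, 25), -31) = -295162 + 45*(-31) = -295162 - 1395 = -296557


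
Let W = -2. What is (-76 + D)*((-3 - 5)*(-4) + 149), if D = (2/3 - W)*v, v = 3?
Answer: -12308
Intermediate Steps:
D = 8 (D = (2/3 - 1*(-2))*3 = (2*(⅓) + 2)*3 = (⅔ + 2)*3 = (8/3)*3 = 8)
(-76 + D)*((-3 - 5)*(-4) + 149) = (-76 + 8)*((-3 - 5)*(-4) + 149) = -68*(-8*(-4) + 149) = -68*(32 + 149) = -68*181 = -12308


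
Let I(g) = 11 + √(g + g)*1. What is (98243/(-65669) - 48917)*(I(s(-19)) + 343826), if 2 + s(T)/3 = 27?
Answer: -1104551852423292/65669 - 16062143580*√6/65669 ≈ -1.6821e+10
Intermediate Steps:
s(T) = 75 (s(T) = -6 + 3*27 = -6 + 81 = 75)
I(g) = 11 + √2*√g (I(g) = 11 + √(2*g)*1 = 11 + (√2*√g)*1 = 11 + √2*√g)
(98243/(-65669) - 48917)*(I(s(-19)) + 343826) = (98243/(-65669) - 48917)*((11 + √2*√75) + 343826) = (98243*(-1/65669) - 48917)*((11 + √2*(5*√3)) + 343826) = (-98243/65669 - 48917)*((11 + 5*√6) + 343826) = -3212428716*(343837 + 5*√6)/65669 = -1104551852423292/65669 - 16062143580*√6/65669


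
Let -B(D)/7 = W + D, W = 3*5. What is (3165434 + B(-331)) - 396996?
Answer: 2770650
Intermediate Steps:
W = 15
B(D) = -105 - 7*D (B(D) = -7*(15 + D) = -105 - 7*D)
(3165434 + B(-331)) - 396996 = (3165434 + (-105 - 7*(-331))) - 396996 = (3165434 + (-105 + 2317)) - 396996 = (3165434 + 2212) - 396996 = 3167646 - 396996 = 2770650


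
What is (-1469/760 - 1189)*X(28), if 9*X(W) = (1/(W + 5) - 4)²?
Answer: -5177525183/2482920 ≈ -2085.3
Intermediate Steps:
X(W) = (-4 + 1/(5 + W))²/9 (X(W) = (1/(W + 5) - 4)²/9 = (1/(5 + W) - 4)²/9 = (-4 + 1/(5 + W))²/9)
(-1469/760 - 1189)*X(28) = (-1469/760 - 1189)*((19 + 4*28)²/(9*(5 + 28)²)) = (-1469*1/760 - 1189)*((⅑)*(19 + 112)²/33²) = (-1469/760 - 1189)*((⅑)*(1/1089)*131²) = -301703*17161/(2280*1089) = -905109/760*17161/9801 = -5177525183/2482920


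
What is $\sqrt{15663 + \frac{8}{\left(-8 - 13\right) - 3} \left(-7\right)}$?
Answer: $\frac{2 \sqrt{35247}}{3} \approx 125.16$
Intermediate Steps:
$\sqrt{15663 + \frac{8}{\left(-8 - 13\right) - 3} \left(-7\right)} = \sqrt{15663 + \frac{8}{-21 - 3} \left(-7\right)} = \sqrt{15663 + \frac{8}{-24} \left(-7\right)} = \sqrt{15663 + 8 \left(- \frac{1}{24}\right) \left(-7\right)} = \sqrt{15663 - - \frac{7}{3}} = \sqrt{15663 + \frac{7}{3}} = \sqrt{\frac{46996}{3}} = \frac{2 \sqrt{35247}}{3}$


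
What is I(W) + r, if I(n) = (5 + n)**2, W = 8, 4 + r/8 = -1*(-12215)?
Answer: 97857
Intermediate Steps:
r = 97688 (r = -32 + 8*(-1*(-12215)) = -32 + 8*12215 = -32 + 97720 = 97688)
I(W) + r = (5 + 8)**2 + 97688 = 13**2 + 97688 = 169 + 97688 = 97857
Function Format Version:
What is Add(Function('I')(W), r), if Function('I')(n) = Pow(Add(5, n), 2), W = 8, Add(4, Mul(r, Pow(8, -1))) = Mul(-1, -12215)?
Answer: 97857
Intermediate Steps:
r = 97688 (r = Add(-32, Mul(8, Mul(-1, -12215))) = Add(-32, Mul(8, 12215)) = Add(-32, 97720) = 97688)
Add(Function('I')(W), r) = Add(Pow(Add(5, 8), 2), 97688) = Add(Pow(13, 2), 97688) = Add(169, 97688) = 97857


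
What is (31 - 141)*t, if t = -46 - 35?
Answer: 8910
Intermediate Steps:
t = -81
(31 - 141)*t = (31 - 141)*(-81) = -110*(-81) = 8910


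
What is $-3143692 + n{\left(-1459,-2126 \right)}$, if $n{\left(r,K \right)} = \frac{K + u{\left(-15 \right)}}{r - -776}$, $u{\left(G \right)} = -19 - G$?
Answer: $- \frac{2147139506}{683} \approx -3.1437 \cdot 10^{6}$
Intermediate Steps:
$n{\left(r,K \right)} = \frac{-4 + K}{776 + r}$ ($n{\left(r,K \right)} = \frac{K - 4}{r - -776} = \frac{K + \left(-19 + 15\right)}{r + 776} = \frac{K - 4}{776 + r} = \frac{-4 + K}{776 + r}$)
$-3143692 + n{\left(-1459,-2126 \right)} = -3143692 + \frac{-4 - 2126}{776 - 1459} = -3143692 + \frac{1}{-683} \left(-2130\right) = -3143692 - - \frac{2130}{683} = -3143692 + \frac{2130}{683} = - \frac{2147139506}{683}$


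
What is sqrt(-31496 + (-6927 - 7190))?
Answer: I*sqrt(45613) ≈ 213.57*I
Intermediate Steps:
sqrt(-31496 + (-6927 - 7190)) = sqrt(-31496 - 14117) = sqrt(-45613) = I*sqrt(45613)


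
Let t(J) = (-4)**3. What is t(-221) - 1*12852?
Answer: -12916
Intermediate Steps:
t(J) = -64
t(-221) - 1*12852 = -64 - 1*12852 = -64 - 12852 = -12916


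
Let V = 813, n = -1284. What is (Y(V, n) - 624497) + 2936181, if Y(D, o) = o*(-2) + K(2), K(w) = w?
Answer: 2314254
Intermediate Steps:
Y(D, o) = 2 - 2*o (Y(D, o) = o*(-2) + 2 = -2*o + 2 = 2 - 2*o)
(Y(V, n) - 624497) + 2936181 = ((2 - 2*(-1284)) - 624497) + 2936181 = ((2 + 2568) - 624497) + 2936181 = (2570 - 624497) + 2936181 = -621927 + 2936181 = 2314254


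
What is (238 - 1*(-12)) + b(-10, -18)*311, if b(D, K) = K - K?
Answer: 250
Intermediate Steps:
b(D, K) = 0
(238 - 1*(-12)) + b(-10, -18)*311 = (238 - 1*(-12)) + 0*311 = (238 + 12) + 0 = 250 + 0 = 250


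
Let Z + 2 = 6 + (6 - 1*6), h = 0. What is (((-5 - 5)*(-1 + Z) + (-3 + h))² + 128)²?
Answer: 1481089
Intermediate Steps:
Z = 4 (Z = -2 + (6 + (6 - 1*6)) = -2 + (6 + (6 - 6)) = -2 + (6 + 0) = -2 + 6 = 4)
(((-5 - 5)*(-1 + Z) + (-3 + h))² + 128)² = (((-5 - 5)*(-1 + 4) + (-3 + 0))² + 128)² = ((-10*3 - 3)² + 128)² = ((-30 - 3)² + 128)² = ((-33)² + 128)² = (1089 + 128)² = 1217² = 1481089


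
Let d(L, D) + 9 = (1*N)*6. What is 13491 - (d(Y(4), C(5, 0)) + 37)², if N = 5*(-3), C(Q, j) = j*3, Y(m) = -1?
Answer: 9647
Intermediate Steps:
C(Q, j) = 3*j
N = -15
d(L, D) = -99 (d(L, D) = -9 + (1*(-15))*6 = -9 - 15*6 = -9 - 90 = -99)
13491 - (d(Y(4), C(5, 0)) + 37)² = 13491 - (-99 + 37)² = 13491 - 1*(-62)² = 13491 - 1*3844 = 13491 - 3844 = 9647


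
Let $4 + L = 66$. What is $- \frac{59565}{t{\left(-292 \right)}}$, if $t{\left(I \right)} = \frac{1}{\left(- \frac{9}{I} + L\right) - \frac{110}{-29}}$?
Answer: $- \frac{33201352305}{8468} \approx -3.9208 \cdot 10^{6}$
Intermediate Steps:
$L = 62$ ($L = -4 + 66 = 62$)
$t{\left(I \right)} = \frac{1}{\frac{1908}{29} - \frac{9}{I}}$ ($t{\left(I \right)} = \frac{1}{\left(- \frac{9}{I} + 62\right) - \frac{110}{-29}} = \frac{1}{\left(62 - \frac{9}{I}\right) - - \frac{110}{29}} = \frac{1}{\left(62 - \frac{9}{I}\right) + \frac{110}{29}} = \frac{1}{\frac{1908}{29} - \frac{9}{I}}$)
$- \frac{59565}{t{\left(-292 \right)}} = - \frac{59565}{\frac{29}{9} \left(-292\right) \frac{1}{-29 + 212 \left(-292\right)}} = - \frac{59565}{\frac{29}{9} \left(-292\right) \frac{1}{-29 - 61904}} = - \frac{59565}{\frac{29}{9} \left(-292\right) \frac{1}{-61933}} = - \frac{59565}{\frac{29}{9} \left(-292\right) \left(- \frac{1}{61933}\right)} = - \frac{59565}{\frac{8468}{557397}} = \left(-59565\right) \frac{557397}{8468} = - \frac{33201352305}{8468}$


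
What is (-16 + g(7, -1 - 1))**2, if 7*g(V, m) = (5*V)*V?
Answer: 361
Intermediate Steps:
g(V, m) = 5*V**2/7 (g(V, m) = ((5*V)*V)/7 = (5*V**2)/7 = 5*V**2/7)
(-16 + g(7, -1 - 1))**2 = (-16 + (5/7)*7**2)**2 = (-16 + (5/7)*49)**2 = (-16 + 35)**2 = 19**2 = 361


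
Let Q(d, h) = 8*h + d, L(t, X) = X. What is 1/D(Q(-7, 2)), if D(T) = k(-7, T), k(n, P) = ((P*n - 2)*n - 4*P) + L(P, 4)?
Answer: 1/423 ≈ 0.0023641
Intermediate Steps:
Q(d, h) = d + 8*h
k(n, P) = 4 - 4*P + n*(-2 + P*n) (k(n, P) = ((P*n - 2)*n - 4*P) + 4 = ((-2 + P*n)*n - 4*P) + 4 = (n*(-2 + P*n) - 4*P) + 4 = (-4*P + n*(-2 + P*n)) + 4 = 4 - 4*P + n*(-2 + P*n))
D(T) = 18 + 45*T (D(T) = 4 - 4*T - 2*(-7) + T*(-7)**2 = 4 - 4*T + 14 + T*49 = 4 - 4*T + 14 + 49*T = 18 + 45*T)
1/D(Q(-7, 2)) = 1/(18 + 45*(-7 + 8*2)) = 1/(18 + 45*(-7 + 16)) = 1/(18 + 45*9) = 1/(18 + 405) = 1/423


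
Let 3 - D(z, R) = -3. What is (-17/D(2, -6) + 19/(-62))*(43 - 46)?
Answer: 292/31 ≈ 9.4194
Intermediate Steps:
D(z, R) = 6 (D(z, R) = 3 - 1*(-3) = 3 + 3 = 6)
(-17/D(2, -6) + 19/(-62))*(43 - 46) = (-17/6 + 19/(-62))*(43 - 46) = (-17*1/6 + 19*(-1/62))*(-3) = (-17/6 - 19/62)*(-3) = -292/93*(-3) = 292/31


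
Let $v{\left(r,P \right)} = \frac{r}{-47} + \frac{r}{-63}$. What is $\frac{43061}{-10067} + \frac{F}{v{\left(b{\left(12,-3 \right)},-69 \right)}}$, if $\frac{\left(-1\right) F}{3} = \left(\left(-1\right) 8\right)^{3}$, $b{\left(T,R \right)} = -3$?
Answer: $\frac{7628578717}{553685} \approx 13778.0$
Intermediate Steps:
$F = 1536$ ($F = - 3 \left(\left(-1\right) 8\right)^{3} = - 3 \left(-8\right)^{3} = \left(-3\right) \left(-512\right) = 1536$)
$v{\left(r,P \right)} = - \frac{110 r}{2961}$ ($v{\left(r,P \right)} = r \left(- \frac{1}{47}\right) + r \left(- \frac{1}{63}\right) = - \frac{r}{47} - \frac{r}{63} = - \frac{110 r}{2961}$)
$\frac{43061}{-10067} + \frac{F}{v{\left(b{\left(12,-3 \right)},-69 \right)}} = \frac{43061}{-10067} + \frac{1536}{\left(- \frac{110}{2961}\right) \left(-3\right)} = 43061 \left(- \frac{1}{10067}\right) + \frac{1536}{\frac{110}{987}} = - \frac{43061}{10067} + 1536 \cdot \frac{987}{110} = - \frac{43061}{10067} + \frac{758016}{55} = \frac{7628578717}{553685}$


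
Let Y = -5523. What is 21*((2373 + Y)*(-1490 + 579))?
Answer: 60262650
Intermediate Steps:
21*((2373 + Y)*(-1490 + 579)) = 21*((2373 - 5523)*(-1490 + 579)) = 21*(-3150*(-911)) = 21*2869650 = 60262650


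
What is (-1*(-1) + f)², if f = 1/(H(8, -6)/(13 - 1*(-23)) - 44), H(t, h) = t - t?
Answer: 1849/1936 ≈ 0.95506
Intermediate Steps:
H(t, h) = 0
f = -1/44 (f = 1/(0/(13 - 1*(-23)) - 44) = 1/(0/(13 + 23) - 44) = 1/(0/36 - 44) = 1/(0*(1/36) - 44) = 1/(0 - 44) = 1/(-44) = -1/44 ≈ -0.022727)
(-1*(-1) + f)² = (-1*(-1) - 1/44)² = (1 - 1/44)² = (43/44)² = 1849/1936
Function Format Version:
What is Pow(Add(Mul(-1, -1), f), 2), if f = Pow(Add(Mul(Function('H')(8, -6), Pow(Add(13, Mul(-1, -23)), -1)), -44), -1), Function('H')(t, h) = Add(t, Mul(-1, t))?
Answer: Rational(1849, 1936) ≈ 0.95506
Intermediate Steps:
Function('H')(t, h) = 0
f = Rational(-1, 44) (f = Pow(Add(Mul(0, Pow(Add(13, Mul(-1, -23)), -1)), -44), -1) = Pow(Add(Mul(0, Pow(Add(13, 23), -1)), -44), -1) = Pow(Add(Mul(0, Pow(36, -1)), -44), -1) = Pow(Add(Mul(0, Rational(1, 36)), -44), -1) = Pow(Add(0, -44), -1) = Pow(-44, -1) = Rational(-1, 44) ≈ -0.022727)
Pow(Add(Mul(-1, -1), f), 2) = Pow(Add(Mul(-1, -1), Rational(-1, 44)), 2) = Pow(Add(1, Rational(-1, 44)), 2) = Pow(Rational(43, 44), 2) = Rational(1849, 1936)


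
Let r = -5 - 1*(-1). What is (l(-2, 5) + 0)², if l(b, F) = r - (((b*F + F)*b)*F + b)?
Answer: 2704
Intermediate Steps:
r = -4 (r = -5 + 1 = -4)
l(b, F) = -4 - b - F*b*(F + F*b) (l(b, F) = -4 - (((b*F + F)*b)*F + b) = -4 - (((F*b + F)*b)*F + b) = -4 - (((F + F*b)*b)*F + b) = -4 - ((b*(F + F*b))*F + b) = -4 - (F*b*(F + F*b) + b) = -4 - (b + F*b*(F + F*b)) = -4 + (-b - F*b*(F + F*b)) = -4 - b - F*b*(F + F*b))
(l(-2, 5) + 0)² = ((-4 - 1*(-2) - 1*(-2)*5² - 1*5²*(-2)²) + 0)² = ((-4 + 2 - 1*(-2)*25 - 1*25*4) + 0)² = ((-4 + 2 + 50 - 100) + 0)² = (-52 + 0)² = (-52)² = 2704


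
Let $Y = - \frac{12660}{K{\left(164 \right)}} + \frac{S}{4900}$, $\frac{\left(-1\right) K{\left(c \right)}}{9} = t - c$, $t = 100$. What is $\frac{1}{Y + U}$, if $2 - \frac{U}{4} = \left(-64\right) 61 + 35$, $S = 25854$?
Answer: $\frac{58800}{909477073} \approx 6.4653 \cdot 10^{-5}$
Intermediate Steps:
$K{\left(c \right)} = -900 + 9 c$ ($K{\left(c \right)} = - 9 \left(100 - c\right) = -900 + 9 c$)
$Y = - \frac{982127}{58800}$ ($Y = - \frac{12660}{-900 + 9 \cdot 164} + \frac{25854}{4900} = - \frac{12660}{-900 + 1476} + 25854 \cdot \frac{1}{4900} = - \frac{12660}{576} + \frac{12927}{2450} = \left(-12660\right) \frac{1}{576} + \frac{12927}{2450} = - \frac{1055}{48} + \frac{12927}{2450} = - \frac{982127}{58800} \approx -16.703$)
$U = 15484$ ($U = 8 - 4 \left(\left(-64\right) 61 + 35\right) = 8 - 4 \left(-3904 + 35\right) = 8 - -15476 = 8 + 15476 = 15484$)
$\frac{1}{Y + U} = \frac{1}{- \frac{982127}{58800} + 15484} = \frac{1}{\frac{909477073}{58800}} = \frac{58800}{909477073}$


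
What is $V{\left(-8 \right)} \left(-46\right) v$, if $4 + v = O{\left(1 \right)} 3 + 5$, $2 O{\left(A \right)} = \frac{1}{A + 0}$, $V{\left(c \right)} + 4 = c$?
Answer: $1380$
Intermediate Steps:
$V{\left(c \right)} = -4 + c$
$O{\left(A \right)} = \frac{1}{2 A}$ ($O{\left(A \right)} = \frac{1}{2 \left(A + 0\right)} = \frac{1}{2 A}$)
$v = \frac{5}{2}$ ($v = -4 + \left(\frac{1}{2 \cdot 1} \cdot 3 + 5\right) = -4 + \left(\frac{1}{2} \cdot 1 \cdot 3 + 5\right) = -4 + \left(\frac{1}{2} \cdot 3 + 5\right) = -4 + \left(\frac{3}{2} + 5\right) = -4 + \frac{13}{2} = \frac{5}{2} \approx 2.5$)
$V{\left(-8 \right)} \left(-46\right) v = \left(-4 - 8\right) \left(-46\right) \frac{5}{2} = \left(-12\right) \left(-46\right) \frac{5}{2} = 552 \cdot \frac{5}{2} = 1380$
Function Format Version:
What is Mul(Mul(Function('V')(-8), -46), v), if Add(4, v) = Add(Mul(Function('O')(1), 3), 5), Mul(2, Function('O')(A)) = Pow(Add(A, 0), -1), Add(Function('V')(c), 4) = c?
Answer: 1380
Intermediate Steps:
Function('V')(c) = Add(-4, c)
Function('O')(A) = Mul(Rational(1, 2), Pow(A, -1)) (Function('O')(A) = Mul(Rational(1, 2), Pow(Add(A, 0), -1)) = Mul(Rational(1, 2), Pow(A, -1)))
v = Rational(5, 2) (v = Add(-4, Add(Mul(Mul(Rational(1, 2), Pow(1, -1)), 3), 5)) = Add(-4, Add(Mul(Mul(Rational(1, 2), 1), 3), 5)) = Add(-4, Add(Mul(Rational(1, 2), 3), 5)) = Add(-4, Add(Rational(3, 2), 5)) = Add(-4, Rational(13, 2)) = Rational(5, 2) ≈ 2.5000)
Mul(Mul(Function('V')(-8), -46), v) = Mul(Mul(Add(-4, -8), -46), Rational(5, 2)) = Mul(Mul(-12, -46), Rational(5, 2)) = Mul(552, Rational(5, 2)) = 1380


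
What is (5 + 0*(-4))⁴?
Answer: 625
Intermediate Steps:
(5 + 0*(-4))⁴ = (5 + 0)⁴ = 5⁴ = 625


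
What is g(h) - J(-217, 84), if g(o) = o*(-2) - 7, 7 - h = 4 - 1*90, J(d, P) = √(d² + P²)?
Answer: -193 - 7*√1105 ≈ -425.69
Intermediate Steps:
J(d, P) = √(P² + d²)
h = 93 (h = 7 - (4 - 1*90) = 7 - (4 - 90) = 7 - 1*(-86) = 7 + 86 = 93)
g(o) = -7 - 2*o (g(o) = -2*o - 7 = -7 - 2*o)
g(h) - J(-217, 84) = (-7 - 2*93) - √(84² + (-217)²) = (-7 - 186) - √(7056 + 47089) = -193 - √54145 = -193 - 7*√1105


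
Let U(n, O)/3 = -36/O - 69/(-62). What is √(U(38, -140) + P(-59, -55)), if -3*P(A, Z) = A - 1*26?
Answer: √1374957570/6510 ≈ 5.6959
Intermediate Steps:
U(n, O) = 207/62 - 108/O (U(n, O) = 3*(-36/O - 69/(-62)) = 3*(-36/O - 69*(-1/62)) = 3*(-36/O + 69/62) = 3*(69/62 - 36/O) = 207/62 - 108/O)
P(A, Z) = 26/3 - A/3 (P(A, Z) = -(A - 1*26)/3 = -(A - 26)/3 = -(-26 + A)/3 = 26/3 - A/3)
√(U(38, -140) + P(-59, -55)) = √((207/62 - 108/(-140)) + (26/3 - ⅓*(-59))) = √((207/62 - 108*(-1/140)) + (26/3 + 59/3)) = √((207/62 + 27/35) + 85/3) = √(8919/2170 + 85/3) = √(211207/6510) = √1374957570/6510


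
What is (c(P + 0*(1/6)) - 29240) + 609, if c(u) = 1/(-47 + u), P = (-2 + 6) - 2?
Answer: -1288396/45 ≈ -28631.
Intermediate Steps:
P = 2 (P = 4 - 2 = 2)
(c(P + 0*(1/6)) - 29240) + 609 = (1/(-47 + (2 + 0*(1/6))) - 29240) + 609 = (1/(-47 + (2 + 0*(1*(⅙)))) - 29240) + 609 = (1/(-47 + (2 + 0*(⅙))) - 29240) + 609 = (1/(-47 + (2 + 0)) - 29240) + 609 = (1/(-47 + 2) - 29240) + 609 = (1/(-45) - 29240) + 609 = (-1/45 - 29240) + 609 = -1315801/45 + 609 = -1288396/45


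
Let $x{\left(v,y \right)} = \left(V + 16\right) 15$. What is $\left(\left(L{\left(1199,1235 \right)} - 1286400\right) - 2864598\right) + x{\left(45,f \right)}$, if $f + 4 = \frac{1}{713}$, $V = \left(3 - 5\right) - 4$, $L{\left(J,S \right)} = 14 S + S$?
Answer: $-4132323$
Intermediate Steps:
$L{\left(J,S \right)} = 15 S$
$V = -6$ ($V = -2 - 4 = -6$)
$f = - \frac{2851}{713}$ ($f = -4 + \frac{1}{713} = - \frac{2851}{713} \approx -3.9986$)
$x{\left(v,y \right)} = 150$ ($x{\left(v,y \right)} = \left(-6 + 16\right) 15 = 10 \cdot 15 = 150$)
$\left(\left(L{\left(1199,1235 \right)} - 1286400\right) - 2864598\right) + x{\left(45,f \right)} = \left(\left(15 \cdot 1235 - 1286400\right) - 2864598\right) + 150 = \left(\left(18525 - 1286400\right) - 2864598\right) + 150 = \left(-1267875 - 2864598\right) + 150 = -4132473 + 150 = -4132323$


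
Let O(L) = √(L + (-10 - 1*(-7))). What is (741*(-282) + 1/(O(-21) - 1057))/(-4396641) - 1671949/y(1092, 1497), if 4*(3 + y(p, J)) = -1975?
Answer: 32852578298068609549/9760637332346091 + 2*I*√6/4912248279993 ≈ 3365.8 + 9.973e-13*I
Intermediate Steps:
y(p, J) = -1987/4 (y(p, J) = -3 + (¼)*(-1975) = -3 - 1975/4 = -1987/4)
O(L) = √(-3 + L) (O(L) = √(L + (-10 + 7)) = √(L - 3) = √(-3 + L))
(741*(-282) + 1/(O(-21) - 1057))/(-4396641) - 1671949/y(1092, 1497) = (741*(-282) + 1/(√(-3 - 21) - 1057))/(-4396641) - 1671949/(-1987/4) = (-208962 + 1/(√(-24) - 1057))*(-1/4396641) - 1671949*(-4/1987) = (-208962 + 1/(2*I*√6 - 1057))*(-1/4396641) + 6687796/1987 = (-208962 + 1/(-1057 + 2*I*√6))*(-1/4396641) + 6687796/1987 = (69654/1465547 - 1/(4396641*(-1057 + 2*I*√6))) + 6687796/1987 = 9801417766910/2912041889 - 1/(4396641*(-1057 + 2*I*√6))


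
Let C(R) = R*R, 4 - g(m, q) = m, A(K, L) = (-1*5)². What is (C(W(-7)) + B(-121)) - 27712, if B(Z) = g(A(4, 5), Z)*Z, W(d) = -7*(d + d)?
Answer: -15567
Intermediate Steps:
A(K, L) = 25 (A(K, L) = (-5)² = 25)
g(m, q) = 4 - m
W(d) = -14*d
C(R) = R²
B(Z) = -21*Z (B(Z) = (4 - 1*25)*Z = (4 - 25)*Z = -21*Z)
(C(W(-7)) + B(-121)) - 27712 = ((-14*(-7))² - 21*(-121)) - 27712 = (98² + 2541) - 27712 = (9604 + 2541) - 27712 = 12145 - 27712 = -15567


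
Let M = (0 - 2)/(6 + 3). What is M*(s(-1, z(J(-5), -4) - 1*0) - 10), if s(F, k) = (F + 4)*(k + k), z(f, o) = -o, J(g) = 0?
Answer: -28/9 ≈ -3.1111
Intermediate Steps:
M = -2/9 ≈ -0.22222
s(F, k) = 2*k*(4 + F) (s(F, k) = (4 + F)*(2*k) = 2*k*(4 + F))
M*(s(-1, z(J(-5), -4) - 1*0) - 10) = -2*(2*(-1*(-4) - 1*0)*(4 - 1) - 10)/9 = -2*(2*(4 + 0)*3 - 10)/9 = -2*(2*4*3 - 10)/9 = -2*(24 - 10)/9 = -2/9*14 = -28/9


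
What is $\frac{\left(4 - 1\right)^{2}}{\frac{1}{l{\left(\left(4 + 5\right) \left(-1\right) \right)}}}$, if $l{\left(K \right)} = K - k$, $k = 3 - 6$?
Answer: $-54$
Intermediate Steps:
$k = -3$
$l{\left(K \right)} = 3 + K$ ($l{\left(K \right)} = K - -3 = K + 3 = 3 + K$)
$\frac{\left(4 - 1\right)^{2}}{\frac{1}{l{\left(\left(4 + 5\right) \left(-1\right) \right)}}} = \frac{\left(4 - 1\right)^{2}}{\frac{1}{3 + \left(4 + 5\right) \left(-1\right)}} = \frac{3^{2}}{\frac{1}{3 + 9 \left(-1\right)}} = \frac{9}{\frac{1}{3 - 9}} = \frac{9}{\frac{1}{-6}} = \frac{9}{- \frac{1}{6}} = 9 \left(-6\right) = -54$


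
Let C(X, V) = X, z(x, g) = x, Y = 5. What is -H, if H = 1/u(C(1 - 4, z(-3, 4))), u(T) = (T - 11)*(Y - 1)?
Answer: 1/56 ≈ 0.017857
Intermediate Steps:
u(T) = -44 + 4*T (u(T) = (T - 11)*(5 - 1) = (-11 + T)*4 = -44 + 4*T)
H = -1/56 (H = 1/(-44 + 4*(1 - 4)) = 1/(-44 + 4*(-3)) = 1/(-44 - 12) = 1/(-56) = -1/56 ≈ -0.017857)
-H = -1*(-1/56) = 1/56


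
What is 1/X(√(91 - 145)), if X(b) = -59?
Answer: -1/59 ≈ -0.016949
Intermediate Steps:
1/X(√(91 - 145)) = 1/(-59) = -1/59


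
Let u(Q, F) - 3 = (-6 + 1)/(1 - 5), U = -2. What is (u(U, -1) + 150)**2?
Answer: 380689/16 ≈ 23793.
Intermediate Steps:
u(Q, F) = 17/4 (u(Q, F) = 3 + (-6 + 1)/(1 - 5) = 3 - 5/(-4) = 3 - 5*(-1/4) = 3 + 5/4 = 17/4)
(u(U, -1) + 150)**2 = (17/4 + 150)**2 = (617/4)**2 = 380689/16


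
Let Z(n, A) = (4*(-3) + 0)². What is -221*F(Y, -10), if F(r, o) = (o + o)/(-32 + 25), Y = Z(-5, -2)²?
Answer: -4420/7 ≈ -631.43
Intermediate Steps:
Z(n, A) = 144 (Z(n, A) = (-12 + 0)² = (-12)² = 144)
Y = 20736 (Y = 144² = 20736)
F(r, o) = -2*o/7 (F(r, o) = (2*o)/(-7) = (2*o)*(-⅐) = -2*o/7)
-221*F(Y, -10) = -(-442)*(-10)/7 = -221*20/7 = -4420/7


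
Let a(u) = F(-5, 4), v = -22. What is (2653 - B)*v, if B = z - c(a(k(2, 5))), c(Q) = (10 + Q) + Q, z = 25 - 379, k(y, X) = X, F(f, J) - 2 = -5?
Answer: -66242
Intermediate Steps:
F(f, J) = -3 (F(f, J) = 2 - 5 = -3)
a(u) = -3
z = -354
c(Q) = 10 + 2*Q
B = -358 (B = -354 - (10 + 2*(-3)) = -354 - (10 - 6) = -354 - 1*4 = -354 - 4 = -358)
(2653 - B)*v = (2653 - 1*(-358))*(-22) = (2653 + 358)*(-22) = 3011*(-22) = -66242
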